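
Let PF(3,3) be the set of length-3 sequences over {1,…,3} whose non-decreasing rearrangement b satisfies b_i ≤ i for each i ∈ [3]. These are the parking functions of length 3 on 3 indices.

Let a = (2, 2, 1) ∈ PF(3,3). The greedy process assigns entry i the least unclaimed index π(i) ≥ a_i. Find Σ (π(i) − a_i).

1

Σπ(i) = 1+…+3 = 6; Σa = 2+2+1 = 5; disp = 6−5 = 1.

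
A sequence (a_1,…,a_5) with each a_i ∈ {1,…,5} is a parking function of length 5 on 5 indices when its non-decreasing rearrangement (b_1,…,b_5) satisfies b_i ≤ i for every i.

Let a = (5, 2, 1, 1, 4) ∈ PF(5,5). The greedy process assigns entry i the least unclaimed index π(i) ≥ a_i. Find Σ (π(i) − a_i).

2

Σπ = 5·6/2 = 15 (π permutes [5]); Σa = 5+2+1+1+4 = 13; disp = 15−13 = 2.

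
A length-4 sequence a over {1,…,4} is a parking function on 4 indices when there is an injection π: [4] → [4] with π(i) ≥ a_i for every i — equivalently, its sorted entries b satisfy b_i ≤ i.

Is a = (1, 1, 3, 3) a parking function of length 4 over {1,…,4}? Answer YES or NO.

Sorted: b = (1, 1, 3, 3).
  b_1=1 ≤ 1
  b_2=1 ≤ 2
  b_3=3 ≤ 3
  b_4=3 ≤ 4
All bounds hold ⇒ YES

YES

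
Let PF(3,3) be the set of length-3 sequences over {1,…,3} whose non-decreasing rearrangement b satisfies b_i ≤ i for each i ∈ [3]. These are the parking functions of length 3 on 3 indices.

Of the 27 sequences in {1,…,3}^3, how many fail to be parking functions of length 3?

Count = (3−3+1)·(3+1)^(3−1) = 1·16 = 16
Example (2,3,2) → sorted (2,2,3): b_1=2>1, not a PF.
3^3 − 16 = 27 − 16 = 11

11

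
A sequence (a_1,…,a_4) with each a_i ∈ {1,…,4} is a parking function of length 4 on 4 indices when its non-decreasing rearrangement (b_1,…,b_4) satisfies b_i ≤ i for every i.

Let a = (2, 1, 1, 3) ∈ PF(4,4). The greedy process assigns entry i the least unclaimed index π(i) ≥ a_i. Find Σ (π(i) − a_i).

Σπ(i) = 1+…+4 = 10; Σa = 2+1+1+3 = 7; disp = 10−7 = 3.

3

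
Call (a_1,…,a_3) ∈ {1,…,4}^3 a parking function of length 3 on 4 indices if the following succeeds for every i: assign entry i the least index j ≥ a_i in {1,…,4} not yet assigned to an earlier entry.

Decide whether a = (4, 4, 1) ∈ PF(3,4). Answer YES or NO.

Sorted: b = (1, 4, 4).
  b_1=1 ≤ 2
  b_2=4 > 3
  fails at i=2 ⇒ NO

NO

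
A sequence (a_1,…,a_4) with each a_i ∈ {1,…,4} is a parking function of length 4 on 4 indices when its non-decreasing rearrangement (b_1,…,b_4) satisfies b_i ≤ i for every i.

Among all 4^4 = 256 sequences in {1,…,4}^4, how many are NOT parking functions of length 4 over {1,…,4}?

131

|PF| = (5−4)·5^(4−1) = 1×125 = 125 (Pollak)
Check (4,4,4,4) → sorted (4,4,4,4): b_1=4>1, not a PF.
4^4 − 125 = 256 − 125 = 131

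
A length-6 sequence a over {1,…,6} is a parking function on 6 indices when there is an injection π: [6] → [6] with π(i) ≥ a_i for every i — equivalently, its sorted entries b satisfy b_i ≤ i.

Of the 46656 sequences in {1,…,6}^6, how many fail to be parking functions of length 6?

29849

|PF| = (6−6+1)·(6+1)^(6−1) = 1·16807 = 16807
Example (1,3,6,5,6,4) → sorted (1,3,4,5,6,6): b_2=3>2, not a PF.
Total 46656; non-PF = 46656−16807 = 29849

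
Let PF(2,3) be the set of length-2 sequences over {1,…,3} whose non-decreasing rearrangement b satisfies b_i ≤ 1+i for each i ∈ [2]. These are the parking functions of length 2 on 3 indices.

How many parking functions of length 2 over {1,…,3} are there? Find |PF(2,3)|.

|PF(2,3)| = (4−2)·4^(2−1) = 2 · 4 = 8 [KW]
E.g. (2,3) → sorted (2,3): b_i ≤ 1+i ∀i, a PF.

8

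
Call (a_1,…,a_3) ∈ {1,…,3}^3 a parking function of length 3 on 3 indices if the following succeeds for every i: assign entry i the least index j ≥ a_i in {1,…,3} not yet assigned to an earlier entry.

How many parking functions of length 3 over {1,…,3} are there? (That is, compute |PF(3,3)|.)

|PF| = (3+1−3)·(3+1)^{3−1} = 1 · 16 = 16
Check (1,1,3) → sorted (1,1,3): b_i ≤ i ∀i, a PF.

16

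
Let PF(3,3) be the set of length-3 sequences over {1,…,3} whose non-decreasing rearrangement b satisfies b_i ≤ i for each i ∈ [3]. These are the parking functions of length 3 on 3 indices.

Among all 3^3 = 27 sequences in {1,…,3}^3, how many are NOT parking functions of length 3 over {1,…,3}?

11

Count = (4−3)·4^(3−1) = 1 · 16 = 16 [KW]
Example (3,1,3) → sorted (1,3,3): b_2=3>2, not a PF.
Total 27; non-PF = 27−16 = 11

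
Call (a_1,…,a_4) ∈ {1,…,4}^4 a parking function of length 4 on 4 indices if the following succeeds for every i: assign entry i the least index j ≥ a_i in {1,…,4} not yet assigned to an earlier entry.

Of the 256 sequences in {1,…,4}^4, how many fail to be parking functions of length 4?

131

|PF(4,4)| = (4−4+1)·(4+1)^(4−1) = 1·125 = 125 [KW]
Check (2,4,4,4) → sorted (2,4,4,4): b_1=2>1, not a PF.
Total 256; non-PF = 256−125 = 131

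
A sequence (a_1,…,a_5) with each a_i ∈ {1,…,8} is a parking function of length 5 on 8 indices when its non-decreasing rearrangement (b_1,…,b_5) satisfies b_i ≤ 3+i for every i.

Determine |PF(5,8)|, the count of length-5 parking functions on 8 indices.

26244

#PF = (8+1−5)·(8+1)^{5−1} = 4·6561 = 26244 (Konheim–Weiss)
Check (4,5,4,6,7) → sorted (4,4,5,6,7): b_i ≤ 3+i ∀i, a PF.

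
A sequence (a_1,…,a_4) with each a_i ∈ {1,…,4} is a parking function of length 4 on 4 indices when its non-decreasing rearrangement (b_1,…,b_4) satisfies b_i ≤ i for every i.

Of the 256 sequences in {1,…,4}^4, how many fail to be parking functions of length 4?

131

Count = (5−4)·5^(4−1) = 1×125 = 125 (Konheim–Weiss)
One tuple (4,2,1,4) → sorted (1,2,4,4): b_3=4>3, not a PF.
Total 256; non-PF = 256−125 = 131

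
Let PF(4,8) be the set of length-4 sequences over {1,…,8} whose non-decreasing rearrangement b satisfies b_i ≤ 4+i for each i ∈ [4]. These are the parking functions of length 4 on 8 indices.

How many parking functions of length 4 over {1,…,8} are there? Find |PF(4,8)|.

Count = (8−4+1)·(8+1)^(4−1) = 5×729 = 3645 [KW]
E.g. (3,3,1,2) → sorted (1,2,3,3): b_i ≤ 4+i ∀i, a PF.

3645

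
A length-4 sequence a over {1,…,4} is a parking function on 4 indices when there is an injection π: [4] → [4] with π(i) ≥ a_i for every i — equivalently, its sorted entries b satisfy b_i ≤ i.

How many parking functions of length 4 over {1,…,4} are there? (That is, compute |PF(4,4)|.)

#PF = 1·5^3 = 1·125 = 125 [KW]
E.g. (4,1,3,1) → sorted (1,1,3,4): b_i ≤ i ∀i, a PF.

125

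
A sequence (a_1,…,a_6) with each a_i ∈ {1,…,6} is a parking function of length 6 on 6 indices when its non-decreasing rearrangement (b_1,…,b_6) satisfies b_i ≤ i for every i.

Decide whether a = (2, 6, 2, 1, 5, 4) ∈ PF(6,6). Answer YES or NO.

Order a: b = (1, 2, 2, 4, 5, 6).
  b_1=1 ≤ 1
  b_2=2 ≤ 2
  b_3=2 ≤ 3
  b_4=4 ≤ 4
  b_5=5 ≤ 5
  b_6=6 ≤ 6
All bounds hold ⇒ YES

YES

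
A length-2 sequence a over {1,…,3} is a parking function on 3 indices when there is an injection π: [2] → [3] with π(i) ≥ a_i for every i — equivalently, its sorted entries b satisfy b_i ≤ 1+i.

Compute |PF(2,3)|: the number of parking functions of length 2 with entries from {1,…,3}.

8

Count = 2·4^1 = 2·4 = 8 [KW]
One tuple (2,2) → sorted (2,2): b_i ≤ 1+i ∀i, a PF.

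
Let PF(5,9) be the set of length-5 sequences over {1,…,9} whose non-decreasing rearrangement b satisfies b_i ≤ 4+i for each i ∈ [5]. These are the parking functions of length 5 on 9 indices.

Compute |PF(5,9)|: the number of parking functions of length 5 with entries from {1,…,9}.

50000

Count = 5·10^4 = 5·10000 = 50000 (Konheim–Weiss)
Example (6,8,3,3,8) → sorted (3,3,6,8,8): b_i ≤ 4+i ∀i, a PF.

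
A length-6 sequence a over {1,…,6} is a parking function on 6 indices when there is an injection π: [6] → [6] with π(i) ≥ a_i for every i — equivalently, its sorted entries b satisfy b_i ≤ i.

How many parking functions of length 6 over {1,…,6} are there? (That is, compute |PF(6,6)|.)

16807

#PF = 1·7^5 = 1·16807 = 16807 [KW]
Check (2,1,1,3,1,2) → sorted (1,1,1,2,2,3): b_i ≤ i ∀i, a PF.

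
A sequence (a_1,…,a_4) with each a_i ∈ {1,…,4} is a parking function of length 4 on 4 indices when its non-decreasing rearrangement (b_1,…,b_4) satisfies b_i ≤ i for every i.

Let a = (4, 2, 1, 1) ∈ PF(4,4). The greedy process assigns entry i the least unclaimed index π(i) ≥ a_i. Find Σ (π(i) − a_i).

2

Σπ = 4·5/2 = 10 (π permutes [4]); Σa = 4+2+1+1 = 8; disp = 10−8 = 2.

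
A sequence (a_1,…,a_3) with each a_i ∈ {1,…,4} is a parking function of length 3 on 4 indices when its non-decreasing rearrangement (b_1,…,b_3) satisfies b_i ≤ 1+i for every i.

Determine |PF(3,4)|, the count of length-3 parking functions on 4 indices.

|PF| = 2·5^2 = 2 · 25 = 50 (Konheim–Weiss)
Check (1,2,1) → sorted (1,1,2): b_i ≤ 1+i ∀i, a PF.

50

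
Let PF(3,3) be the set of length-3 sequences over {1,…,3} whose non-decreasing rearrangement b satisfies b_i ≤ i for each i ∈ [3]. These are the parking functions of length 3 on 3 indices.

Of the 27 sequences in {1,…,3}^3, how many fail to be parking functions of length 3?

11

#PF = (3+1−3)·(3+1)^{3−1} = 1 · 16 = 16 [KW]
Check (2,2,3) → sorted (2,2,3): b_1=2>1, not a PF.
So 27 − 16 = 11 fail.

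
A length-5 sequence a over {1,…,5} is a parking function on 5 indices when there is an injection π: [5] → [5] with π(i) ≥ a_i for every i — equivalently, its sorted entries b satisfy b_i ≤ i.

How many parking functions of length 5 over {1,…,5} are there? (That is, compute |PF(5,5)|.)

#PF = (5−5+1)·(5+1)^(5−1) = 1 · 1296 = 1296 [KW]
E.g. (1,1,3,3,1) → sorted (1,1,1,3,3): b_i ≤ i ∀i, a PF.

1296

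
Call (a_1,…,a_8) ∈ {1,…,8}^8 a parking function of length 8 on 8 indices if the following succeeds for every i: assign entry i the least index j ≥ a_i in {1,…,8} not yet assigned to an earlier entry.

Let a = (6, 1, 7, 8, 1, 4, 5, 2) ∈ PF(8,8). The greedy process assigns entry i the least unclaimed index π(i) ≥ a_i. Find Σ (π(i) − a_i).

2

Σπ(i) = 1+…+8 = 36; Σa = 6+1+7+8+1+4+5+2 = 34; disp = 36−34 = 2.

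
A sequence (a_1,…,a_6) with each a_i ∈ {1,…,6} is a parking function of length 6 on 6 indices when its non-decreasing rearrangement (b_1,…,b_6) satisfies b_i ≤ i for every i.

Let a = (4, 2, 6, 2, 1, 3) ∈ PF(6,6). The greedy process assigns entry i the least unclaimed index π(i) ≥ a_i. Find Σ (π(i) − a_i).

Σπ = 6·7/2 = 21 (π permutes [6]); Σa = 4+2+6+2+1+3 = 18; disp = 21−18 = 3.

3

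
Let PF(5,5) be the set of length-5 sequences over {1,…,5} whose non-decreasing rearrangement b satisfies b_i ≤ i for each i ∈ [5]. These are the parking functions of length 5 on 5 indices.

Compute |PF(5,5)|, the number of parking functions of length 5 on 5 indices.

Count = (5+1−5)·(5+1)^{5−1} = 1×1296 = 1296 [KW]
Example (1,2,4,1,2) → sorted (1,1,2,2,4): b_i ≤ i ∀i, a PF.

1296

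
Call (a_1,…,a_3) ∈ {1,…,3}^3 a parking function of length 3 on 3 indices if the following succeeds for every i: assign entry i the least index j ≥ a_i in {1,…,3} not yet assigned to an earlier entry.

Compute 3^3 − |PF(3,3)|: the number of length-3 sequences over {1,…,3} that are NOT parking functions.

11

Count = (4−3)·4^(3−1) = 1·16 = 16
Example (2,3,3) → sorted (2,3,3): b_1=2>1, not a PF.
3^3 − 16 = 27 − 16 = 11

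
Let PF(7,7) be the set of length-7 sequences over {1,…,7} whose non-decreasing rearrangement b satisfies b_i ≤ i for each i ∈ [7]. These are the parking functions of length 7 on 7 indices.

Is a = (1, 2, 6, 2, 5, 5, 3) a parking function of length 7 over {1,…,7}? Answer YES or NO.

Sorted: b = (1, 2, 2, 3, 5, 5, 6).
  b_1=1 ≤ 1
  b_2=2 ≤ 2
  b_3=2 ≤ 3
  b_4=3 ≤ 4
  b_5=5 ≤ 5
  b_6=5 ≤ 6
  b_7=6 ≤ 7
All bounds hold ⇒ YES

YES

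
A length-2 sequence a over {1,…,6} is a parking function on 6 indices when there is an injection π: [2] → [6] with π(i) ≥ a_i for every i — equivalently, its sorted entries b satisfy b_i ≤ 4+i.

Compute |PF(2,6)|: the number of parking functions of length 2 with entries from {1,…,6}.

35

#PF = (6−2+1)·(6+1)^(2−1) = 5·7 = 35
Example (2,2) → sorted (2,2): b_i ≤ 4+i ∀i, a PF.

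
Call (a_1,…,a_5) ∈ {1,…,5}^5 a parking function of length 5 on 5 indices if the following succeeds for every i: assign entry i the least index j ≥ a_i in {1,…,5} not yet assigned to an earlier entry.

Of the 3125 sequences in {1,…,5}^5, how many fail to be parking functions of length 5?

1829

#PF = 1·6^4 = 1×1296 = 1296 [KW]
Example (4,2,4,4,5) → sorted (2,4,4,4,5): b_1=2>1, not a PF.
Total 3125; non-PF = 3125−1296 = 1829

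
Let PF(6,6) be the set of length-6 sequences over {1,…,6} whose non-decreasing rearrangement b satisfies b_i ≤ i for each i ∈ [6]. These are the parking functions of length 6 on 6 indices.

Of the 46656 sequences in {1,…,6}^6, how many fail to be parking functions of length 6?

29849

Count = (6+1−6)·(6+1)^{6−1} = 1×16807 = 16807
Check (5,5,4,4,6,5) → sorted (4,4,5,5,5,6): b_1=4>1, not a PF.
6^6 − 16807 = 46656 − 16807 = 29849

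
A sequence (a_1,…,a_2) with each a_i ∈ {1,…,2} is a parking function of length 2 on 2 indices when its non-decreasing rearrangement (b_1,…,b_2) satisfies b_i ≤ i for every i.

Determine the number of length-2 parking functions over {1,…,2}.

3

|PF(2,2)| = 1·3^1 = 1×3 = 3 (Pollak)
Example (1,1) → sorted (1,1): b_i ≤ i ∀i, a PF.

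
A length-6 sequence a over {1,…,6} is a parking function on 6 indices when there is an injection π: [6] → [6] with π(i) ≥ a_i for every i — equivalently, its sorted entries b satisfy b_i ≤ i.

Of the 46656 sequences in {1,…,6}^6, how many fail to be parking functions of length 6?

|PF(6,6)| = 1·7^5 = 1 · 16807 = 16807 (Pollak)
Check (3,5,5,6,5,1) → sorted (1,3,5,5,5,6): b_2=3>2, not a PF.
Total 46656; non-PF = 46656−16807 = 29849

29849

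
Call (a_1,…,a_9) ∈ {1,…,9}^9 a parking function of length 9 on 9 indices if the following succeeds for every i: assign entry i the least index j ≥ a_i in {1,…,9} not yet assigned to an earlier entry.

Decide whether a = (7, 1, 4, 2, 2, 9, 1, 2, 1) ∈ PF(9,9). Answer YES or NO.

Sorted: b = (1, 1, 1, 2, 2, 2, 4, 7, 9).
  b_1=1 ≤ 1
  b_2=1 ≤ 2
  b_3=1 ≤ 3
  b_4=2 ≤ 4
  b_5=2 ≤ 5
  b_6=2 ≤ 6
  b_7=4 ≤ 7
  b_8=7 ≤ 8
  b_9=9 ≤ 9
All bounds hold ⇒ YES

YES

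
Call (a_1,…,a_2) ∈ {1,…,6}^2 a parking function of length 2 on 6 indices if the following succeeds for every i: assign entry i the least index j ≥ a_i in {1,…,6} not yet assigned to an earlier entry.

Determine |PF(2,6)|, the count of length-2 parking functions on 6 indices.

#PF = (6−2+1)·(6+1)^(2−1) = 5×7 = 35
Check (4,5) → sorted (4,5): b_i ≤ 4+i ∀i, a PF.

35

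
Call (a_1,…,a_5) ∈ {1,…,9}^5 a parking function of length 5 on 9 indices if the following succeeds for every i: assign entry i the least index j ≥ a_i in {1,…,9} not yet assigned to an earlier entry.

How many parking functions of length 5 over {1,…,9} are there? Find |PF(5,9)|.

|PF| = (9+1−5)·(9+1)^{5−1} = 5 · 10000 = 50000 (Konheim–Weiss)
Example (9,4,4,6,5) → sorted (4,4,5,6,9): b_i ≤ 4+i ∀i, a PF.

50000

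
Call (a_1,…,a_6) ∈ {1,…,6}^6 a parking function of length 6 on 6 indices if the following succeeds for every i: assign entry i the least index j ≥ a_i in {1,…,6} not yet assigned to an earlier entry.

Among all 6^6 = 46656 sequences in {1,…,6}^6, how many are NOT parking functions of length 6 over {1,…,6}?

29849

#PF = 1·7^5 = 1×16807 = 16807 (Konheim–Weiss)
Check (4,2,4,6,5,3) → sorted (2,3,4,4,5,6): b_1=2>1, not a PF.
So 46656 − 16807 = 29849 fail.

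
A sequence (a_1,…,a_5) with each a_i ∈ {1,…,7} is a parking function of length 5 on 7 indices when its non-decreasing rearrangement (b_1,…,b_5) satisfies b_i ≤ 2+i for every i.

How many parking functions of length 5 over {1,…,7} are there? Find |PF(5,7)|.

12288

|PF| = (7+1−5)·(7+1)^{5−1} = 3·4096 = 12288 (Pollak)
Example (4,3,3,4,2) → sorted (2,3,3,4,4): b_i ≤ 2+i ∀i, a PF.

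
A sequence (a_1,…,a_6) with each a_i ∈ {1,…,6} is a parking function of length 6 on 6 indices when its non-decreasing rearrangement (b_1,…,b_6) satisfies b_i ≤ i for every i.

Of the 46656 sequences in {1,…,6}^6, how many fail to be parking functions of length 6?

29849

|PF| = 1·7^5 = 1 · 16807 = 16807 [KW]
E.g. (6,5,5,4,5,6) → sorted (4,5,5,5,6,6): b_1=4>1, not a PF.
So 46656 − 16807 = 29849 fail.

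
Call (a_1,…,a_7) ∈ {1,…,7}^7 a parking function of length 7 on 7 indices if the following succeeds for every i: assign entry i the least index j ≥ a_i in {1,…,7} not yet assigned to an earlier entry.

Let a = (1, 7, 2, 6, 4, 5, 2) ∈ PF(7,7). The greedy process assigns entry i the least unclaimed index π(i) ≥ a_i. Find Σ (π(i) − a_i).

1

Σπ = 28 ({1..7} each once); Σa = 1+7+2+6+4+5+2 = 27; disp = 28−27 = 1.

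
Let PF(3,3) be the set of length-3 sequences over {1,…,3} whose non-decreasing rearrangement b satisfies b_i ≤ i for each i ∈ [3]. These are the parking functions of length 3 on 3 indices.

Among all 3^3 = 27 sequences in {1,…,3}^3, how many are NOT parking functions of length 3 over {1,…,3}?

11

Count = (4−3)·4^(3−1) = 1 · 16 = 16
Example (1,3,3) → sorted (1,3,3): b_2=3>2, not a PF.
So 27 − 16 = 11 fail.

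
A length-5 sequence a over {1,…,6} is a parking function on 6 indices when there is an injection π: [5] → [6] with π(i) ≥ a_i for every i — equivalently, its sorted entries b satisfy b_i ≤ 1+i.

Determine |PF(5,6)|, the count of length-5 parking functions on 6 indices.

4802

|PF| = (6+1−5)·(6+1)^{5−1} = 2 · 2401 = 4802 (Pollak)
Example (3,2,3,4,1) → sorted (1,2,3,3,4): b_i ≤ 1+i ∀i, a PF.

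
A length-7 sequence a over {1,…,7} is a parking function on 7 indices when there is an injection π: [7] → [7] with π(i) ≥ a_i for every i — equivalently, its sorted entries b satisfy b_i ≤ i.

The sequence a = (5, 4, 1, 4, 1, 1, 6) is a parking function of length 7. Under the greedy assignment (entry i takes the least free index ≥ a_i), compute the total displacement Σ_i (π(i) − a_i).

Σπ = 28 ({1..7} each once); Σa = 5+4+1+4+1+1+6 = 22; disp = 28−22 = 6.

6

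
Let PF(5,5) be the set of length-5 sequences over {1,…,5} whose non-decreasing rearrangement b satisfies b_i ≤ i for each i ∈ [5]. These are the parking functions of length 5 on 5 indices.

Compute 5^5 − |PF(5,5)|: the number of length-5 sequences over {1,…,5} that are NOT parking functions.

Count = (5+1−5)·(5+1)^{5−1} = 1×1296 = 1296 (Pollak)
One tuple (3,4,3,4,5) → sorted (3,3,4,4,5): b_1=3>1, not a PF.
So 3125 − 1296 = 1829 fail.

1829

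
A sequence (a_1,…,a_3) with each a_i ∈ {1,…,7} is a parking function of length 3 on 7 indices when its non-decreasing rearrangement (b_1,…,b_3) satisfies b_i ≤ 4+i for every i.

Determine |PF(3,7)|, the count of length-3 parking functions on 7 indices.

#PF = (7+1−3)·(7+1)^{3−1} = 5 · 64 = 320 (Pollak)
One tuple (5,1,1) → sorted (1,1,5): b_i ≤ 4+i ∀i, a PF.

320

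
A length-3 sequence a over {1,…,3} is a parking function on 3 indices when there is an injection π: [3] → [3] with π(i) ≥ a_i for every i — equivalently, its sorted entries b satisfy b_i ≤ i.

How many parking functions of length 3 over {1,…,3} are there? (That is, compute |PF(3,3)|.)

16

|PF(3,3)| = (3+1−3)·(3+1)^{3−1} = 1×16 = 16 (Konheim–Weiss)
E.g. (1,3,2) → sorted (1,2,3): b_i ≤ i ∀i, a PF.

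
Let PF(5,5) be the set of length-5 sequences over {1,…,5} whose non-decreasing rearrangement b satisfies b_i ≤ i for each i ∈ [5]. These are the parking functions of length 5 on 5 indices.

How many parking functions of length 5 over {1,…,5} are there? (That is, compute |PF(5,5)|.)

1296

#PF = (5+1−5)·(5+1)^{5−1} = 1×1296 = 1296 (Konheim–Weiss)
E.g. (3,2,1,4,2) → sorted (1,2,2,3,4): b_i ≤ i ∀i, a PF.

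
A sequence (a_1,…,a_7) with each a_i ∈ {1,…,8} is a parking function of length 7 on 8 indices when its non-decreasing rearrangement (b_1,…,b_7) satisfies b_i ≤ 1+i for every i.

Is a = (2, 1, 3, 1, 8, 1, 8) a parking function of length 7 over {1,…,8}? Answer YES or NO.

Order a: b = (1, 1, 1, 2, 3, 8, 8).
  b_1=1 ≤ 2
  b_2=1 ≤ 3
  b_3=1 ≤ 4
  b_4=2 ≤ 5
  b_5=3 ≤ 6
  b_6=8 > 7
  fails at i=6 ⇒ NO

NO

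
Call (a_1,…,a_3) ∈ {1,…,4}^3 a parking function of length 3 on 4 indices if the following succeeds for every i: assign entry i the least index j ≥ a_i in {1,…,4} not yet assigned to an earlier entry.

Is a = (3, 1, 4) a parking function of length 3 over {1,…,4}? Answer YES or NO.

YES

Sorted: b = (1, 3, 4).
  b_1=1 ≤ 2
  b_2=3 ≤ 3
  b_3=4 ≤ 4
All bounds hold ⇒ YES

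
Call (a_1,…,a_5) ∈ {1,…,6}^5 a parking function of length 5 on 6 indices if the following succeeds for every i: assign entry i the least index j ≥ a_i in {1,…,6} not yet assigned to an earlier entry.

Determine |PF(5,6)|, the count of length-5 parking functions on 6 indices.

4802

|PF(5,6)| = (7−5)·7^(5−1) = 2×2401 = 4802
Example (5,4,6,1,3) → sorted (1,3,4,5,6): b_i ≤ 1+i ∀i, a PF.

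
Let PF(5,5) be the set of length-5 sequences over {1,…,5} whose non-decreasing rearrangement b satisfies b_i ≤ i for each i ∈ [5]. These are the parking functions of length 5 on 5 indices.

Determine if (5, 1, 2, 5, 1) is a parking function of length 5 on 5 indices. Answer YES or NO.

NO

Rearranged: b = (1, 1, 2, 5, 5).
  b_1=1 ≤ 1
  b_2=1 ≤ 2
  b_3=2 ≤ 3
  b_4=5 > 4
  fails at i=4 ⇒ NO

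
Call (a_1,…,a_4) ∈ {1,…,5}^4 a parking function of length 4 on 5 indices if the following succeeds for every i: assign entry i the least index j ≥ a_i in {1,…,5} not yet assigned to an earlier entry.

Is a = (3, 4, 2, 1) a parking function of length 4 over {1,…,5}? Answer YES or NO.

YES

Sorted: b = (1, 2, 3, 4).
  b_1=1 ≤ 2
  b_2=2 ≤ 3
  b_3=3 ≤ 4
  b_4=4 ≤ 5
All bounds hold ⇒ YES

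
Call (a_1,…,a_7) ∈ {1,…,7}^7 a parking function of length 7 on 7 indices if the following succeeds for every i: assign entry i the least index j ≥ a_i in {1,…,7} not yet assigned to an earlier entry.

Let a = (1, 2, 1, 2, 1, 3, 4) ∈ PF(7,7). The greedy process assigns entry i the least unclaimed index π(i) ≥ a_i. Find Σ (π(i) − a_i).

14

Σπ = 28 ({1..7} each once); Σa = 1+2+1+2+1+3+4 = 14; disp = 28−14 = 14.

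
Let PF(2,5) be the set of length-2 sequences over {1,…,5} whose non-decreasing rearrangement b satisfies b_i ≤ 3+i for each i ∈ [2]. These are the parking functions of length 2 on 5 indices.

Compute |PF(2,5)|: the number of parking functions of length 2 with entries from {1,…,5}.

|PF| = 4·6^1 = 4·6 = 24 (Pollak)
Check (5,2) → sorted (2,5): b_i ≤ 3+i ∀i, a PF.

24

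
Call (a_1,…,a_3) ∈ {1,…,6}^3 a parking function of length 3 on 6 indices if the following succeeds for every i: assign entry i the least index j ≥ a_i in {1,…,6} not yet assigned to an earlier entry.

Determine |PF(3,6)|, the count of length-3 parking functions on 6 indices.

196

Count = 4·7^2 = 4·49 = 196
E.g. (6,4,3) → sorted (3,4,6): b_i ≤ 3+i ∀i, a PF.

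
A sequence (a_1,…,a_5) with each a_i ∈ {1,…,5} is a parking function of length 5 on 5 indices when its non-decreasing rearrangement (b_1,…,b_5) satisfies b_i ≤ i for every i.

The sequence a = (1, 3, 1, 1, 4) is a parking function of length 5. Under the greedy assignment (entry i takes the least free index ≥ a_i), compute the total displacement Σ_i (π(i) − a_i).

Σπ = 15 ({1..5} each once); Σa = 1+3+1+1+4 = 10; disp = 15−10 = 5.

5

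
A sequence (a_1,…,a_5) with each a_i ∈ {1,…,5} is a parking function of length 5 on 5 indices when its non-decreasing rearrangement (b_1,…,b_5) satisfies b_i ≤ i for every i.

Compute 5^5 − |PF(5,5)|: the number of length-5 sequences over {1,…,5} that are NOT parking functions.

1829

Count = (6−5)·6^(5−1) = 1 · 1296 = 1296 (Konheim–Weiss)
One tuple (5,5,4,4,4) → sorted (4,4,4,5,5): b_1=4>1, not a PF.
So 3125 − 1296 = 1829 fail.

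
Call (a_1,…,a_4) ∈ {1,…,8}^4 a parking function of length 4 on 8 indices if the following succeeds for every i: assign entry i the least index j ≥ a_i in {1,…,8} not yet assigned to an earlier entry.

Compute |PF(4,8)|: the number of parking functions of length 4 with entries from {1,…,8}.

3645

|PF(4,8)| = (9−4)·9^(4−1) = 5×729 = 3645 (Konheim–Weiss)
Example (4,4,5,7) → sorted (4,4,5,7): b_i ≤ 4+i ∀i, a PF.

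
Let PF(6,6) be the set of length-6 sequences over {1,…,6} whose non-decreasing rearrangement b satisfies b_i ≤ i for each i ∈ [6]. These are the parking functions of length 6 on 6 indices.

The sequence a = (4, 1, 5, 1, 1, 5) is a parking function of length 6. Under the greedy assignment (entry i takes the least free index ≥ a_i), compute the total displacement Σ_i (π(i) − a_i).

Σπ = 21 ({1..6} each once); Σa = 4+1+5+1+1+5 = 17; disp = 21−17 = 4.

4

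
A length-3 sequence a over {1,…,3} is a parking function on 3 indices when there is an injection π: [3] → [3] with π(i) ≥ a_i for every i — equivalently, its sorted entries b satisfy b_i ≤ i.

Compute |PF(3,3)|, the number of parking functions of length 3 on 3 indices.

16

|PF(3,3)| = (4−3)·4^(3−1) = 1×16 = 16
Check (3,2,1) → sorted (1,2,3): b_i ≤ i ∀i, a PF.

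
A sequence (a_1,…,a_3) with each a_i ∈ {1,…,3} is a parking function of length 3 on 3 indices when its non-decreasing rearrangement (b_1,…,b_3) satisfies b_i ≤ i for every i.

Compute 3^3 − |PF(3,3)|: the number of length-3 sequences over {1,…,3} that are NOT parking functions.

|PF| = (3−3+1)·(3+1)^(3−1) = 1×16 = 16
E.g. (3,2,2) → sorted (2,2,3): b_1=2>1, not a PF.
3^3 − 16 = 27 − 16 = 11

11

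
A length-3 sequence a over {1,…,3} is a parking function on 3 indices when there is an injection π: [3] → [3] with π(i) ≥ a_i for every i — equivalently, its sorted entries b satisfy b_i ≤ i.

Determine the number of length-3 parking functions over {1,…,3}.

|PF| = 1·4^2 = 1×16 = 16 (Konheim–Weiss)
E.g. (2,3,1) → sorted (1,2,3): b_i ≤ i ∀i, a PF.

16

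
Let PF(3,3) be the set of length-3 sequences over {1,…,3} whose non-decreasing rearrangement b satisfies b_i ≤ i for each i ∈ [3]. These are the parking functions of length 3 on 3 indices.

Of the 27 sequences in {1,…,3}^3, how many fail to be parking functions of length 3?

|PF(3,3)| = (4−3)·4^(3−1) = 1×16 = 16
One tuple (3,2,3) → sorted (2,3,3): b_1=2>1, not a PF.
3^3 − 16 = 27 − 16 = 11

11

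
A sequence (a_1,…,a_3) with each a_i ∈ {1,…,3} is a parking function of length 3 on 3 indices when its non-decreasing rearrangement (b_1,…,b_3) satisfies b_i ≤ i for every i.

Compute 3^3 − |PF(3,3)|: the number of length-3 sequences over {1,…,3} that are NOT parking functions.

11

#PF = 1·4^2 = 1 · 16 = 16
E.g. (3,3,3) → sorted (3,3,3): b_1=3>1, not a PF.
3^3 − 16 = 27 − 16 = 11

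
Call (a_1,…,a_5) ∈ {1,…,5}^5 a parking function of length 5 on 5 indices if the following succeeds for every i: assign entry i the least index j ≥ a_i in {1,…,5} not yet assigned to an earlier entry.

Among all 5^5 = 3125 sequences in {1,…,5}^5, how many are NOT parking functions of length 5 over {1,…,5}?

#PF = 1·6^4 = 1 · 1296 = 1296 [KW]
E.g. (5,5,4,2,4) → sorted (2,4,4,5,5): b_1=2>1, not a PF.
5^5 − 1296 = 3125 − 1296 = 1829

1829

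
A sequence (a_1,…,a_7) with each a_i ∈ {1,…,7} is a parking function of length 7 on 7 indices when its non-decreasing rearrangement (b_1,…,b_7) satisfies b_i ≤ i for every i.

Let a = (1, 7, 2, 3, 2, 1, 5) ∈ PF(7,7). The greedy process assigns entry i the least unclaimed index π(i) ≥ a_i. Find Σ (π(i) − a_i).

7

Σπ(i) = 1+…+7 = 28; Σa = 1+7+2+3+2+1+5 = 21; disp = 28−21 = 7.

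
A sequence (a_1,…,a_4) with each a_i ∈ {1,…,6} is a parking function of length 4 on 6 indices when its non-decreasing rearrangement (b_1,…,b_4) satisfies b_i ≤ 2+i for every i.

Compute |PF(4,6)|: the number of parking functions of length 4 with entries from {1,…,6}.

1029

#PF = (6+1−4)·(6+1)^{4−1} = 3·343 = 1029
E.g. (6,2,4,1) → sorted (1,2,4,6): b_i ≤ 2+i ∀i, a PF.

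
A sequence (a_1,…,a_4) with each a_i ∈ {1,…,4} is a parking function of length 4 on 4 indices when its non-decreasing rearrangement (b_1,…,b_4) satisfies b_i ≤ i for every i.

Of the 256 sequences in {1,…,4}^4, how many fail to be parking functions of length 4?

131

|PF| = (4+1−4)·(4+1)^{4−1} = 1·125 = 125 (Konheim–Weiss)
One tuple (2,3,4,4) → sorted (2,3,4,4): b_1=2>1, not a PF.
So 256 − 125 = 131 fail.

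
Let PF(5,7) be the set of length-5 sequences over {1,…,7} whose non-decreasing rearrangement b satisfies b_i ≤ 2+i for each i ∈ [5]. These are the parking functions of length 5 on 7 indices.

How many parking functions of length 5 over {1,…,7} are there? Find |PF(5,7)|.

|PF(5,7)| = 3·8^4 = 3 · 4096 = 12288 (Pollak)
One tuple (2,3,7,4,5) → sorted (2,3,4,5,7): b_i ≤ 2+i ∀i, a PF.

12288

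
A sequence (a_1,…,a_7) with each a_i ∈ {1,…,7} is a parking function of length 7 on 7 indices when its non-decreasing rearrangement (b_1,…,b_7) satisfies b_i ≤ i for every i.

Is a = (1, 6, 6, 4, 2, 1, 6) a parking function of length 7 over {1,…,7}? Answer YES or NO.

Sorted: b = (1, 1, 2, 4, 6, 6, 6).
  b_1=1 ≤ 1
  b_2=1 ≤ 2
  b_3=2 ≤ 3
  b_4=4 ≤ 4
  b_5=6 > 5
  fails at i=5 ⇒ NO

NO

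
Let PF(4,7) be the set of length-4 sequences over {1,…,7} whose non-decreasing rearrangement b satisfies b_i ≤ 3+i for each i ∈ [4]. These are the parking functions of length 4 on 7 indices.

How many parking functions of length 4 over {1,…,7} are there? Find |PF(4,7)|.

2048

|PF| = (7+1−4)·(7+1)^{4−1} = 4 · 512 = 2048 (Pollak)
Example (7,2,4,4) → sorted (2,4,4,7): b_i ≤ 3+i ∀i, a PF.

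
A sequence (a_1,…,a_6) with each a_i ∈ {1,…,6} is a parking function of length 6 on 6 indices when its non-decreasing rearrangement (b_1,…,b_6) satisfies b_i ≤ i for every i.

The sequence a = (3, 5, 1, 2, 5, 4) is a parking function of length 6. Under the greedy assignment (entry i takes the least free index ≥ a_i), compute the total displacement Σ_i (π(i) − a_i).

1

Σπ = 6·7/2 = 21 (π permutes [6]); Σa = 3+5+1+2+5+4 = 20; disp = 21−20 = 1.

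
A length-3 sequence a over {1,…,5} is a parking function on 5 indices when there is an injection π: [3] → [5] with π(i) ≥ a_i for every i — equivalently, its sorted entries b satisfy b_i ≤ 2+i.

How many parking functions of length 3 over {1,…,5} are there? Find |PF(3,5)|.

108

|PF| = (5−3+1)·(5+1)^(3−1) = 3·36 = 108 [KW]
Example (3,3,4) → sorted (3,3,4): b_i ≤ 2+i ∀i, a PF.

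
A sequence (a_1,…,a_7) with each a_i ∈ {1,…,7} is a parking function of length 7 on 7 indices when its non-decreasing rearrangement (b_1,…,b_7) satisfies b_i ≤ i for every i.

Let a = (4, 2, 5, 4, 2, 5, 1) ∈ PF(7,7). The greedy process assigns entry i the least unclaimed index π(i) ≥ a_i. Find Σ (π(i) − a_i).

5

Σπ = 7·8/2 = 28 (π permutes [7]); Σa = 4+2+5+4+2+5+1 = 23; disp = 28−23 = 5.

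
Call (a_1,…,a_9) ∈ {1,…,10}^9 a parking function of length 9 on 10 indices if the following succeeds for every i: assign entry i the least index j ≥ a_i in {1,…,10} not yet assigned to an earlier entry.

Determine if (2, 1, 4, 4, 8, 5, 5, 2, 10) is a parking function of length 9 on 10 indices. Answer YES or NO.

YES

Rearranged: b = (1, 2, 2, 4, 4, 5, 5, 8, 10).
  b_1=1 ≤ 2
  b_2=2 ≤ 3
  b_3=2 ≤ 4
  b_4=4 ≤ 5
  b_5=4 ≤ 6
  b_6=5 ≤ 7
  b_7=5 ≤ 8
  b_8=8 ≤ 9
  b_9=10 ≤ 10
All bounds hold ⇒ YES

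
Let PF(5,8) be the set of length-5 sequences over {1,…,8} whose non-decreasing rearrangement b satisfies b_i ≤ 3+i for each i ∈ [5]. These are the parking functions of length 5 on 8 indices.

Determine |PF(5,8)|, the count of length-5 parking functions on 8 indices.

Count = (8−5+1)·(8+1)^(5−1) = 4 · 6561 = 26244 (Pollak)
E.g. (5,8,7,4,1) → sorted (1,4,5,7,8): b_i ≤ 3+i ∀i, a PF.

26244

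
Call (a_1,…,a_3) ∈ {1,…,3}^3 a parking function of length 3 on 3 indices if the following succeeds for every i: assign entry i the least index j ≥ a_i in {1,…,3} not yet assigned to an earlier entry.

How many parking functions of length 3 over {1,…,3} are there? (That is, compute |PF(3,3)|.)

|PF| = (4−3)·4^(3−1) = 1·16 = 16
Check (1,1,1) → sorted (1,1,1): b_i ≤ i ∀i, a PF.

16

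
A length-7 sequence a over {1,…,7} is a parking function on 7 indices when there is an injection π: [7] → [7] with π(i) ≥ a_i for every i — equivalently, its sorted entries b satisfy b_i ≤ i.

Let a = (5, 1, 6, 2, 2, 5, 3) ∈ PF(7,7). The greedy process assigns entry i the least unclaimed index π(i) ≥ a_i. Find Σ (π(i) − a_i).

4

Σπ = 7·8/2 = 28 (π permutes [7]); Σa = 5+1+6+2+2+5+3 = 24; disp = 28−24 = 4.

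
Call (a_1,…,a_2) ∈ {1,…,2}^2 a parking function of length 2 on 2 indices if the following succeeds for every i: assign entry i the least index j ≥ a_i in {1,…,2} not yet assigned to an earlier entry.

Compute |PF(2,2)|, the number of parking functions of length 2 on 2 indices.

Count = (3−2)·3^(2−1) = 1×3 = 3 (Pollak)
One tuple (2,1) → sorted (1,2): b_i ≤ i ∀i, a PF.

3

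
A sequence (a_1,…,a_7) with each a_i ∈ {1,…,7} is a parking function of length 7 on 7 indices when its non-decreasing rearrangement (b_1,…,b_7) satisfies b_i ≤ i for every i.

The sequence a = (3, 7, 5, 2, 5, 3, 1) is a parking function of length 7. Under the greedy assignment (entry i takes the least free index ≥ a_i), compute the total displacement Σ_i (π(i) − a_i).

2

Σπ = 28 ({1..7} each once); Σa = 3+7+5+2+5+3+1 = 26; disp = 28−26 = 2.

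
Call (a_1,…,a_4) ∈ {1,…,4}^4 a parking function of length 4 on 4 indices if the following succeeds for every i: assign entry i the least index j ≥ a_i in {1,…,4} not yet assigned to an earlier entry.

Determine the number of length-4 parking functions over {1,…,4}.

125

|PF(4,4)| = 1·5^3 = 1×125 = 125
Example (4,3,1,2) → sorted (1,2,3,4): b_i ≤ i ∀i, a PF.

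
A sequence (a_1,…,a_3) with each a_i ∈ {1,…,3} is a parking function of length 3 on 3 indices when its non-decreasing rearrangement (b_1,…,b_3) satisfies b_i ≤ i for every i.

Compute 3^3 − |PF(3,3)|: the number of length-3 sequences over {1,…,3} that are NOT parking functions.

11

|PF(3,3)| = (3−3+1)·(3+1)^(3−1) = 1·16 = 16 [KW]
E.g. (2,3,3) → sorted (2,3,3): b_1=2>1, not a PF.
Total 27; non-PF = 27−16 = 11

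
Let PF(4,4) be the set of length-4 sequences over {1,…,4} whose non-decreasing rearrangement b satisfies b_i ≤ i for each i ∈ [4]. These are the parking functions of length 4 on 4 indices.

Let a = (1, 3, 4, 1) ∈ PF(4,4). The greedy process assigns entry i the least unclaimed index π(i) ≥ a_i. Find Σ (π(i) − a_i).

1

Σπ = 10 ({1..4} each once); Σa = 1+3+4+1 = 9; disp = 10−9 = 1.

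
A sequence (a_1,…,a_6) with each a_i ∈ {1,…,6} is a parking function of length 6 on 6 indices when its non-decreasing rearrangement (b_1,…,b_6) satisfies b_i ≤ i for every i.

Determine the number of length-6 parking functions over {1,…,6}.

|PF(6,6)| = 1·7^5 = 1·16807 = 16807 (Pollak)
Check (1,1,2,2,5,1) → sorted (1,1,1,2,2,5): b_i ≤ i ∀i, a PF.

16807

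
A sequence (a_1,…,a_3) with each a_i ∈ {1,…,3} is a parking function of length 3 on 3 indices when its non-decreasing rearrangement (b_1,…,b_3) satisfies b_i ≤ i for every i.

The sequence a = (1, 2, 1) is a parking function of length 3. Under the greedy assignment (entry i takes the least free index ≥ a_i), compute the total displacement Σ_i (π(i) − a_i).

2

Σπ = 3·4/2 = 6 (π permutes [3]); Σa = 1+2+1 = 4; disp = 6−4 = 2.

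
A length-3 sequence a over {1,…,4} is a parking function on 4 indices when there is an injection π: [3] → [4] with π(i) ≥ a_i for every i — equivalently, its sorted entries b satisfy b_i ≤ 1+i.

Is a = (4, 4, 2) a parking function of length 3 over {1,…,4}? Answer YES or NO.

Rearranged: b = (2, 4, 4).
  b_1=2 ≤ 2
  b_2=4 > 3
  fails at i=2 ⇒ NO

NO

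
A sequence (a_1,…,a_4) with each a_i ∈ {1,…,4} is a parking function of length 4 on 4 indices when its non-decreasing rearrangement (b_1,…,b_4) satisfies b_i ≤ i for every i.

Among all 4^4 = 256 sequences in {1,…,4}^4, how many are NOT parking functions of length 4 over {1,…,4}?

|PF| = (5−4)·5^(4−1) = 1·125 = 125
One tuple (2,2,2,3) → sorted (2,2,2,3): b_1=2>1, not a PF.
4^4 − 125 = 256 − 125 = 131

131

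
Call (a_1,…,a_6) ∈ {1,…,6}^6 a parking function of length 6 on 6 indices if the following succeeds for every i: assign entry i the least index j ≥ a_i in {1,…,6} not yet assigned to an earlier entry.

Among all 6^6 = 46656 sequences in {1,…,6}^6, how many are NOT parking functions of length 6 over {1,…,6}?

Count = 1·7^5 = 1×16807 = 16807 (Pollak)
One tuple (6,1,6,5,5,4) → sorted (1,4,5,5,6,6): b_2=4>2, not a PF.
Total 46656; non-PF = 46656−16807 = 29849

29849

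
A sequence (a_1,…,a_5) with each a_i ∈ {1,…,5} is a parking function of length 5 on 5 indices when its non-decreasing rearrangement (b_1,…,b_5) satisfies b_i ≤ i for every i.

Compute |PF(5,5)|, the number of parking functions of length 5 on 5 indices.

1296

Count = (5−5+1)·(5+1)^(5−1) = 1·1296 = 1296 [KW]
E.g. (2,4,1,2,3) → sorted (1,2,2,3,4): b_i ≤ i ∀i, a PF.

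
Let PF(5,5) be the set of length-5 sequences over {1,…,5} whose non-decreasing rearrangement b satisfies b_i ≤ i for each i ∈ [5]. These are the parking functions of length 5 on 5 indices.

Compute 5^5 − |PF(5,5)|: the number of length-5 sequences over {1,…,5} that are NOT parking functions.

1829

|PF| = 1·6^4 = 1·1296 = 1296 [KW]
One tuple (4,4,3,4,5) → sorted (3,4,4,4,5): b_1=3>1, not a PF.
5^5 − 1296 = 3125 − 1296 = 1829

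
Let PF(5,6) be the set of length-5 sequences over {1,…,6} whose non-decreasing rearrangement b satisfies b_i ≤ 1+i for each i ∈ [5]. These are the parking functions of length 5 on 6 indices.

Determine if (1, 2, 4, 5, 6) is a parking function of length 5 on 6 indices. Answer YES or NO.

Sorted: b = (1, 2, 4, 5, 6).
  b_1=1 ≤ 2
  b_2=2 ≤ 3
  b_3=4 ≤ 4
  b_4=5 ≤ 5
  b_5=6 ≤ 6
All bounds hold ⇒ YES

YES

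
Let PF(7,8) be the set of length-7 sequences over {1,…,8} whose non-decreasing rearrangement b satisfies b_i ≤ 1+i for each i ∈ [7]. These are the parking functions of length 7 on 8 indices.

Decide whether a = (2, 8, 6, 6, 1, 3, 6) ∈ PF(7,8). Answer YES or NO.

NO

Sorted: b = (1, 2, 3, 6, 6, 6, 8).
  b_1=1 ≤ 2
  b_2=2 ≤ 3
  b_3=3 ≤ 4
  b_4=6 > 5
  fails at i=4 ⇒ NO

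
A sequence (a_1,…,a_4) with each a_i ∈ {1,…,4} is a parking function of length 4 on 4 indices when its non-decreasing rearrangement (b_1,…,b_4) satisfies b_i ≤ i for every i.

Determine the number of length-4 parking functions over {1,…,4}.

|PF(4,4)| = (4+1−4)·(4+1)^{4−1} = 1 · 125 = 125
Check (1,3,3,2) → sorted (1,2,3,3): b_i ≤ i ∀i, a PF.

125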